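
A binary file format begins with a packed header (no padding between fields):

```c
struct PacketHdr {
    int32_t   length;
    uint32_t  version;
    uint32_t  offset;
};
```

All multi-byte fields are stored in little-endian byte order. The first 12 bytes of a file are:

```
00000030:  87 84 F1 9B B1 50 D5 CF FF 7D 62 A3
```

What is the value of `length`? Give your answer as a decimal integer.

`length` is the first field, at byte offset 0, occupying 4 bytes.
Bytes at offsets 0..3: 87 84 F1 9B.
In little-endian order the low byte comes first in memory.
Reassemble most-significant byte first: 9B F1 84 87 → 0x9BF18487.
Top bit is set, so as a signed 32-bit value this is 0x9BF18487 − 2^32 = -1678670713.

-1678670713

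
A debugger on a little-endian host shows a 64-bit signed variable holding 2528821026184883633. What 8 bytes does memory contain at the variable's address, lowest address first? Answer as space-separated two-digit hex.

2528821026184883633 in hexadecimal, padded to 64 bits, is 0x23182D533649EDB1.
Split into bytes (most-significant first): 23 18 2D 53 36 49 ED B1.
Little-endian stores the least-significant byte at the lowest address.
So at ascending addresses the bytes are B1 ED 49 36 53 2D 18 23.

B1 ED 49 36 53 2D 18 23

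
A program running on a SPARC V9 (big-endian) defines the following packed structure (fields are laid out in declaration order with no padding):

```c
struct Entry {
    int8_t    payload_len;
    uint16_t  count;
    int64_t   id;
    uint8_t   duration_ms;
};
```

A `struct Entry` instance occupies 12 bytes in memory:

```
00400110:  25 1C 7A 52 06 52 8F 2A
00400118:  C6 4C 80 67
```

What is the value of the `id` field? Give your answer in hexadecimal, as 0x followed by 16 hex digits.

0x5206528F2AC64C80

`id` follows `payload_len` (1 B), `count` (2 B), so it starts at offset 1 + 2 = 3 and occupies 8 bytes.
Bytes at offsets 3..10: 52 06 52 8F 2A C6 4C 80.
Big-endian: lowest address holds the most-significant byte.
The bytes are already most-significant first: 0x5206528F2AC64C80.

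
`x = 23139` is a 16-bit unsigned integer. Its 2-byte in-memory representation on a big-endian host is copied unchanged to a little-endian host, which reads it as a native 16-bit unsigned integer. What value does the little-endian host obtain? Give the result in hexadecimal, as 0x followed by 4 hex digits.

23139 in 16-bit hexadecimal is 0x5A63.
Stored big-endian, the bytes at ascending addresses are 5A 63.
Read back as little-endian, the first byte is least significant, giving 0x635A.

0x635A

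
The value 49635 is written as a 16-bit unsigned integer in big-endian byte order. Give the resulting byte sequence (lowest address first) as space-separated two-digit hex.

C1 E3

49635 in hexadecimal, padded to 16 bits, is 0xC1E3.
Split into bytes (most-significant first): C1 E3.
In big-endian order the high byte comes first in memory.
So the memory order matches the most-significant-first order: C1 E3.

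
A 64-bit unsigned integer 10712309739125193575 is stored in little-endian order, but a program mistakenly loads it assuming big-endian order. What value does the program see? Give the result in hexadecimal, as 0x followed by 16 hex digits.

10712309739125193575 in 64-bit hexadecimal is 0x94A9C4F39483BB67.
Stored little-endian, the bytes at ascending addresses are 67 BB 83 94 F3 C4 A9 94.
Read back as big-endian, the last byte is least significant, giving 0x67BB8394F3C4A994.

0x67BB8394F3C4A994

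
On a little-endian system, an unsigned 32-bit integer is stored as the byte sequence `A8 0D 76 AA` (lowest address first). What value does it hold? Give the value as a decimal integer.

2859863464

In little-endian order the low byte comes first in memory.
Reassemble most-significant byte first: AA 76 0D A8 → 0xAA760DA8.
0xAA760DA8 = 2859863464.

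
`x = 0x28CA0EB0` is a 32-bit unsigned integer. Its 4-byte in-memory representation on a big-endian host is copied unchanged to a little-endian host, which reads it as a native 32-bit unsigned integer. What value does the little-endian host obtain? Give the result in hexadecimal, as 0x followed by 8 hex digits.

0xB00ECA28

Stored big-endian, the bytes at ascending addresses are 28 CA 0E B0.
Read back as little-endian, the first byte is least significant, giving 0xB00ECA28.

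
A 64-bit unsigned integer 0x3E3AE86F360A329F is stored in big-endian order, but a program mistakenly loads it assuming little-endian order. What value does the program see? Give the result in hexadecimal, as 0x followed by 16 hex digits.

Stored big-endian, the bytes at ascending addresses are 3E 3A E8 6F 36 0A 32 9F.
Read back as little-endian, the first byte is least significant, giving 0x9F320A366FE83A3E.

0x9F320A366FE83A3E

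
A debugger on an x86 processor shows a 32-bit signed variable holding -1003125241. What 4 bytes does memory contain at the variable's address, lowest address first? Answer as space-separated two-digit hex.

07 86 35 C4

Two's complement of -1003125241 in 32 bits: 1003125241 = 0x3BCA79F9; invert → 0xC4358606; add 1 → 0xC4358607.
Split into bytes (most-significant first): C4 35 86 07.
In little-endian order the low byte comes first in memory.
So at ascending addresses the bytes are 07 86 35 C4.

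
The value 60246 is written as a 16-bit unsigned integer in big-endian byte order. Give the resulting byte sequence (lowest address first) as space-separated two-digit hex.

EB 56

60246 in hexadecimal, padded to 16 bits, is 0xEB56.
Split into bytes (most-significant first): EB 56.
In big-endian order the high byte comes first in memory.
So the memory order matches the most-significant-first order: EB 56.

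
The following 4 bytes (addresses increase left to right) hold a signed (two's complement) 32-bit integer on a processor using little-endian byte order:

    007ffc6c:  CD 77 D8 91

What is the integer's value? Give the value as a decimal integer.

Little-endian: lowest address holds the least-significant byte.
Reassemble most-significant byte first: 91 D8 77 CD → 0x91D877CD.
Top bit is set, so as a signed 32-bit value this is 0x91D877CD − 2^32 = -1848084531.

-1848084531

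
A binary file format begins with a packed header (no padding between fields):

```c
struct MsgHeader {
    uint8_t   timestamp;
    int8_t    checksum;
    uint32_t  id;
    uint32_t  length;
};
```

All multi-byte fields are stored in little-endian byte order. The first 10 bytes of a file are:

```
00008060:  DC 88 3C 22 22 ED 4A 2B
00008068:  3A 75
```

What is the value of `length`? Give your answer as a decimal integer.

1966746442

`length` follows `timestamp` (1 B), `checksum` (1 B), `id` (4 B), so it starts at offset 1 + 1 + 4 = 6 and occupies 4 bytes.
Bytes at offsets 6..9: 4A 2B 3A 75.
Little-endian: lowest address holds the least-significant byte.
Reassemble most-significant byte first: 75 3A 2B 4A → 0x753A2B4A.
0x753A2B4A = 1966746442.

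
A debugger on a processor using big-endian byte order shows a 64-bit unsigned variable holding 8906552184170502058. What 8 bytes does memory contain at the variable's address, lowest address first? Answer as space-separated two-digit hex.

8906552184170502058 in hexadecimal, padded to 64 bits, is 0x7B9A6E05C6F657AA.
Split into bytes (most-significant first): 7B 9A 6E 05 C6 F6 57 AA.
Big-endian: lowest address holds the most-significant byte.
So the memory order matches the most-significant-first order: 7B 9A 6E 05 C6 F6 57 AA.

7B 9A 6E 05 C6 F6 57 AA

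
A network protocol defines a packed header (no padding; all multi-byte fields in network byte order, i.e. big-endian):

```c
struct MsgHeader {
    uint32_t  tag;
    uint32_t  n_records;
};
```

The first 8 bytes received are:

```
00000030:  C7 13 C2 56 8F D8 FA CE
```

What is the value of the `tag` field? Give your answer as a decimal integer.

`tag` is the first field, at byte offset 0, occupying 4 bytes.
Bytes at offsets 0..3: C7 13 C2 56.
Big-endian: lowest address holds the most-significant byte.
The bytes are already most-significant first: 0xC713C256.
0xC713C256 = 3339960918.

3339960918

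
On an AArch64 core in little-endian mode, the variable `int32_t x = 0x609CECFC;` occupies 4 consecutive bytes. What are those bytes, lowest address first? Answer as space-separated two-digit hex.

Split into bytes (most-significant first): 60 9C EC FC.
In little-endian order the low byte comes first in memory.
So at ascending addresses the bytes are FC EC 9C 60.

FC EC 9C 60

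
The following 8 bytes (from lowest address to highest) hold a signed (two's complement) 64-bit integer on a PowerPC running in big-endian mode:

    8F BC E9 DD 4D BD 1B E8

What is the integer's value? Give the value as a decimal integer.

-8089333693962970136

In big-endian order the high byte comes first in memory.
The bytes are already most-significant first: 0x8FBCE9DD4DBD1BE8.
Top bit is set, so as a signed 64-bit value this is 0x8FBCE9DD4DBD1BE8 − 2^64 = -8089333693962970136.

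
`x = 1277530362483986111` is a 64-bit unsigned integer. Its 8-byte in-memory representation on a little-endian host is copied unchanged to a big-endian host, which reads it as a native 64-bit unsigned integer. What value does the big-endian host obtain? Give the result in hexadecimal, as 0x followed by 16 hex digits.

0xBF4EA29518B3BA11

1277530362483986111 in 64-bit hexadecimal is 0x11BAB31895A24EBF.
Stored little-endian, the bytes at ascending addresses are BF 4E A2 95 18 B3 BA 11.
Read back as big-endian, the last byte is least significant, giving 0xBF4EA29518B3BA11.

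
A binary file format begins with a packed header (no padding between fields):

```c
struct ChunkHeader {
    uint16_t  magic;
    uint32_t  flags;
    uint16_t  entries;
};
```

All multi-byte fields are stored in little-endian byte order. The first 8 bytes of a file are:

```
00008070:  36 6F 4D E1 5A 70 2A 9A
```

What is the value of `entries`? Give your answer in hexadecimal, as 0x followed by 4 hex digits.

`entries` follows `magic` (2 B), `flags` (4 B), so it starts at offset 2 + 4 = 6 and occupies 2 bytes.
Bytes at offsets 6..7: 2A 9A.
In little-endian order the low byte comes first in memory.
Reassemble most-significant byte first: 9A 2A → 0x9A2A.

0x9A2A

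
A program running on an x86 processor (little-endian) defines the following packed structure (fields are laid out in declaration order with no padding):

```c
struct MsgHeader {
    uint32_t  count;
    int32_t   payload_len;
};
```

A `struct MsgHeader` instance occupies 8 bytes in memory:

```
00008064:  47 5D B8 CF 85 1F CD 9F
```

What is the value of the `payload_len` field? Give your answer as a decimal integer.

`payload_len` follows `count` (4 bytes), so it starts at byte offset 4 and occupies 4 bytes.
Bytes at offsets 4..7: 85 1F CD 9F.
In little-endian order the low byte comes first in memory.
Reassemble most-significant byte first: 9F CD 1F 85 → 0x9FCD1F85.
Top bit is set, so as a signed 32-bit value this is 0x9FCD1F85 − 2^32 = -1613947003.

-1613947003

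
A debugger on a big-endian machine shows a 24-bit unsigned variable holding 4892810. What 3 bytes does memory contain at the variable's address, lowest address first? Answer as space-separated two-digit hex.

4A A8 8A

4892810 in hexadecimal, padded to 24 bits, is 0x4AA88A.
Split into bytes (most-significant first): 4A A8 8A.
Big-endian: lowest address holds the most-significant byte.
So the memory order matches the most-significant-first order: 4A A8 8A.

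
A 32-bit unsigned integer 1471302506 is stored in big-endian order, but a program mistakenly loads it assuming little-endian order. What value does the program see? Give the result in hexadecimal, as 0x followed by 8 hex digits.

1471302506 in 32-bit hexadecimal is 0x57B24B6A.
Stored big-endian, the bytes at ascending addresses are 57 B2 4B 6A.
Read back as little-endian, the first byte is least significant, giving 0x6A4BB257.

0x6A4BB257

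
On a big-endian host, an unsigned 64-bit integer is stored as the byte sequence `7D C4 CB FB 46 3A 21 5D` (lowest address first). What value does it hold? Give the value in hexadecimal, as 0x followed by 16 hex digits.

0x7DC4CBFB463A215D

In big-endian order the high byte comes first in memory.
The bytes are already most-significant first: 0x7DC4CBFB463A215D.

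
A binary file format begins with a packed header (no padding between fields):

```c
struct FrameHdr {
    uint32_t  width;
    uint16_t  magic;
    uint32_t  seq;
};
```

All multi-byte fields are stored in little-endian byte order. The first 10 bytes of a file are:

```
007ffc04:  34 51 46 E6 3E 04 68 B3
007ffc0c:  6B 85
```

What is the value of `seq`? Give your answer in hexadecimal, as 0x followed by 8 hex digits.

`seq` follows `width` (4 B), `magic` (2 B), so it starts at offset 4 + 2 = 6 and occupies 4 bytes.
Bytes at offsets 6..9: 68 B3 6B 85.
Little-endian stores the least-significant byte at the lowest address.
Reassemble most-significant byte first: 85 6B B3 68 → 0x856BB368.

0x856BB368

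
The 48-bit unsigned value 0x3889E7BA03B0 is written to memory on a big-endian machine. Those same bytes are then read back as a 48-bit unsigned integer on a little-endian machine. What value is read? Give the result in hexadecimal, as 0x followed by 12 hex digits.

Stored big-endian, the bytes at ascending addresses are 38 89 E7 BA 03 B0.
Read back as little-endian, the first byte is least significant, giving 0xB003BAE78938.

0xB003BAE78938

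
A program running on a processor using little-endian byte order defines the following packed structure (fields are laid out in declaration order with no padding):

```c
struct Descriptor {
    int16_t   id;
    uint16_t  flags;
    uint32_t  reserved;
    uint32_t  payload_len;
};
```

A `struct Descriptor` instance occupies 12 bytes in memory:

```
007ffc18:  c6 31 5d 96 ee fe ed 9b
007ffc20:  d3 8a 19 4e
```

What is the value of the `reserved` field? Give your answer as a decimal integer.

`reserved` follows `id` (2 B), `flags` (2 B), so it starts at offset 2 + 2 = 4 and occupies 4 bytes.
Bytes at offsets 4..7: EE FE ED 9B.
In little-endian order the low byte comes first in memory.
Reassemble most-significant byte first: 9B ED FE EE → 0x9BEDFEEE.
0x9BEDFEEE = 2616065774.

2616065774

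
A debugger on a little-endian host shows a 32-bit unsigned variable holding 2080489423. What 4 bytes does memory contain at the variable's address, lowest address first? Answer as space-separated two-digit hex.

CF BF 01 7C

2080489423 in hexadecimal, padded to 32 bits, is 0x7C01BFCF.
Split into bytes (most-significant first): 7C 01 BF CF.
Little-endian: lowest address holds the least-significant byte.
So at ascending addresses the bytes are CF BF 01 7C.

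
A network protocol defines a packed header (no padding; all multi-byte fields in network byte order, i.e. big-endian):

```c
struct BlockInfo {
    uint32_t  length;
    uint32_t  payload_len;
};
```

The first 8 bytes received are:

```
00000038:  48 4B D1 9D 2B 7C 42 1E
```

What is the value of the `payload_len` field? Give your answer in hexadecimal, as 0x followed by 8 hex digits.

0x2B7C421E

`payload_len` follows `length` (4 bytes), so it starts at byte offset 4 and occupies 4 bytes.
Bytes at offsets 4..7: 2B 7C 42 1E.
Big-endian stores the most-significant byte at the lowest address.
The bytes are already most-significant first: 0x2B7C421E.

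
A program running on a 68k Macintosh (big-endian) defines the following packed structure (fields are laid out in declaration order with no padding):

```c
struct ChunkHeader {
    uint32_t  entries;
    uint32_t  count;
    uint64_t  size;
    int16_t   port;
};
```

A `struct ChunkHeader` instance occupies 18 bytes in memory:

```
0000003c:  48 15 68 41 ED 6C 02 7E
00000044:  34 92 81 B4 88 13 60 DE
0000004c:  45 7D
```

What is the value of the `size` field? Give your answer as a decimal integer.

3788232848949076190

`size` follows `entries` (4 B), `count` (4 B), so it starts at offset 4 + 4 = 8 and occupies 8 bytes.
Bytes at offsets 8..15: 34 92 81 B4 88 13 60 DE.
Big-endian: lowest address holds the most-significant byte.
The bytes are already most-significant first: 0x349281B4881360DE.
0x349281B4881360DE = 3788232848949076190.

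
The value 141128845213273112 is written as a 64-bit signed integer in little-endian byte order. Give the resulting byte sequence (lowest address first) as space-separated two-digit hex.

141128845213273112 in hexadecimal, padded to 64 bits, is 0x01F563EFDE7F8C18.
Split into bytes (most-significant first): 01 F5 63 EF DE 7F 8C 18.
Little-endian stores the least-significant byte at the lowest address.
So at ascending addresses the bytes are 18 8C 7F DE EF 63 F5 01.

18 8C 7F DE EF 63 F5 01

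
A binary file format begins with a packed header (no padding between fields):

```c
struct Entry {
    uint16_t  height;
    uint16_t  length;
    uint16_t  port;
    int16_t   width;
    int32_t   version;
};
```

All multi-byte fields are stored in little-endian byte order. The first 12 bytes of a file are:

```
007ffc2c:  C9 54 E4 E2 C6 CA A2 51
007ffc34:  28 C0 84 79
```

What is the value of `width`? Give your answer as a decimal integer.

20898

`width` follows `height` (2 B), `length` (2 B), `port` (2 B), so it starts at offset 2 + 2 + 2 = 6 and occupies 2 bytes.
Bytes at offsets 6..7: A2 51.
Little-endian stores the least-significant byte at the lowest address.
Reassemble most-significant byte first: 51 A2 → 0x51A2.
0x51A2 = 20898.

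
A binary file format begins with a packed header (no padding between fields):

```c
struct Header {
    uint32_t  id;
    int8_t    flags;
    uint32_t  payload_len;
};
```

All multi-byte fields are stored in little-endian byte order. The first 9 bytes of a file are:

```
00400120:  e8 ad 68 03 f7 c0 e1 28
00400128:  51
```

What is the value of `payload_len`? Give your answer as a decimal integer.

1361633728

`payload_len` follows `id` (4 B), `flags` (1 B), so it starts at offset 4 + 1 = 5 and occupies 4 bytes.
Bytes at offsets 5..8: C0 E1 28 51.
Little-endian: lowest address holds the least-significant byte.
Reassemble most-significant byte first: 51 28 E1 C0 → 0x5128E1C0.
0x5128E1C0 = 1361633728.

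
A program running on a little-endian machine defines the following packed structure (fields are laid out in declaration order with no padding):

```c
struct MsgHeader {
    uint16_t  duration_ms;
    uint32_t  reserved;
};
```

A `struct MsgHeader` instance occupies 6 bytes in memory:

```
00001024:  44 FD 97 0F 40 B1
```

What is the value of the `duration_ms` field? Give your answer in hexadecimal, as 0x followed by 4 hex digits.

`duration_ms` is the first field, at byte offset 0, occupying 2 bytes.
Bytes at offsets 0..1: 44 FD.
In little-endian order the low byte comes first in memory.
Reassemble most-significant byte first: FD 44 → 0xFD44.

0xFD44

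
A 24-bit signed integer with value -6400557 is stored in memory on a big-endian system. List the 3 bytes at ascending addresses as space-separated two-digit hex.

Two's complement of -6400557 in 24 bits: 6400557 = 0x61AA2D; invert → 0x9E55D2; add 1 → 0x9E55D3.
Split into bytes (most-significant first): 9E 55 D3.
Big-endian stores the most-significant byte at the lowest address.
So the memory order matches the most-significant-first order: 9E 55 D3.

9E 55 D3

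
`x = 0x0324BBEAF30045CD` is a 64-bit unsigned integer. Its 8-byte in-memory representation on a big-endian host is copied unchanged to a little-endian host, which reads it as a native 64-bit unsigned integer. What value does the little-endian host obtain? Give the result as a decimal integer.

Stored big-endian, the bytes at ascending addresses are 03 24 BB EA F3 00 45 CD.
Read back as little-endian, the first byte is least significant, giving 0xCD4500F3EABB2403.
0xCD4500F3EABB2403 = 14791229598783448067.

14791229598783448067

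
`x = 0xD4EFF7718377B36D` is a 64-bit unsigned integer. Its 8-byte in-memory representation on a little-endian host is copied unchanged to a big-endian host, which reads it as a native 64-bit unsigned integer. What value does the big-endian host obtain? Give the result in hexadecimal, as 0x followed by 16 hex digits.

Stored little-endian, the bytes at ascending addresses are 6D B3 77 83 71 F7 EF D4.
Read back as big-endian, the last byte is least significant, giving 0x6DB3778371F7EFD4.

0x6DB3778371F7EFD4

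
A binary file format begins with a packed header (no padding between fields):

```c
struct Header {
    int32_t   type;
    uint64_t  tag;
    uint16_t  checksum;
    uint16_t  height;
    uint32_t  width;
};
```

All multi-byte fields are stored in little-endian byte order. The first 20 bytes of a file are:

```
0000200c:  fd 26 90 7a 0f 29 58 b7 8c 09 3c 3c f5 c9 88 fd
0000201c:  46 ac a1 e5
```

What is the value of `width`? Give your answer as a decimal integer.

3852577862

`width` follows `type` (4 B), `tag` (8 B), `checksum` (2 B), `height` (2 B), so it starts at offset 4 + 8 + 2 + 2 = 16 and occupies 4 bytes.
Bytes at offsets 16..19: 46 AC A1 E5.
In little-endian order the low byte comes first in memory.
Reassemble most-significant byte first: E5 A1 AC 46 → 0xE5A1AC46.
0xE5A1AC46 = 3852577862.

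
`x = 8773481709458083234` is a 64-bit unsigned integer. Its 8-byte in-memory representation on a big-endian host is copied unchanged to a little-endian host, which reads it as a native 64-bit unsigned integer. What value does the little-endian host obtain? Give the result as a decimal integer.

11731211271279460729

8773481709458083234 in 64-bit hexadecimal is 0x79C1AB217FA2CDA2.
Stored big-endian, the bytes at ascending addresses are 79 C1 AB 21 7F A2 CD A2.
Read back as little-endian, the first byte is least significant, giving 0xA2CDA27F21ABC179.
0xA2CDA27F21ABC179 = 11731211271279460729.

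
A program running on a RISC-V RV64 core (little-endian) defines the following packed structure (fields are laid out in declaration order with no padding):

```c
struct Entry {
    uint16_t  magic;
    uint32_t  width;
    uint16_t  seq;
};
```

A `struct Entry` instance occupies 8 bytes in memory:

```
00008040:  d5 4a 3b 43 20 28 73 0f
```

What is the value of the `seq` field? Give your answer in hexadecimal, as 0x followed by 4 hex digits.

`seq` follows `magic` (2 B), `width` (4 B), so it starts at offset 2 + 4 = 6 and occupies 2 bytes.
Bytes at offsets 6..7: 73 0F.
Little-endian: lowest address holds the least-significant byte.
Reassemble most-significant byte first: 0F 73 → 0x0F73.

0x0F73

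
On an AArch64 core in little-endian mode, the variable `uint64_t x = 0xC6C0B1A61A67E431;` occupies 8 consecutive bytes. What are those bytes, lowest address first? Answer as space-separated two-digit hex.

31 E4 67 1A A6 B1 C0 C6

Split into bytes (most-significant first): C6 C0 B1 A6 1A 67 E4 31.
Little-endian: lowest address holds the least-significant byte.
So at ascending addresses the bytes are 31 E4 67 1A A6 B1 C0 C6.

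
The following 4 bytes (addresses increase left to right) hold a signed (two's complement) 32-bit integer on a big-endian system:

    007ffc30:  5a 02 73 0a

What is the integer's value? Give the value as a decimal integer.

1510109962

Big-endian stores the most-significant byte at the lowest address.
The bytes are already most-significant first: 0x5A02730A.
0x5A02730A = 1510109962.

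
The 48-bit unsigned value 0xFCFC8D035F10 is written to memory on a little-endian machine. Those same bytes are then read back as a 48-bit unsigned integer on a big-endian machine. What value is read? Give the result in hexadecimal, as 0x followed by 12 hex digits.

Stored little-endian, the bytes at ascending addresses are 10 5F 03 8D FC FC.
Read back as big-endian, the last byte is least significant, giving 0x105F038DFCFC.

0x105F038DFCFC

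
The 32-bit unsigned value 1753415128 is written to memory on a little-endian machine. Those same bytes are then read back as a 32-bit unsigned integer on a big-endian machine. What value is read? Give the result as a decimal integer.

1753415128 in 32-bit hexadecimal is 0x6882FDD8.
Stored little-endian, the bytes at ascending addresses are D8 FD 82 68.
Read back as big-endian, the last byte is least significant, giving 0xD8FD8268.
0xD8FD8268 = 3640492648.

3640492648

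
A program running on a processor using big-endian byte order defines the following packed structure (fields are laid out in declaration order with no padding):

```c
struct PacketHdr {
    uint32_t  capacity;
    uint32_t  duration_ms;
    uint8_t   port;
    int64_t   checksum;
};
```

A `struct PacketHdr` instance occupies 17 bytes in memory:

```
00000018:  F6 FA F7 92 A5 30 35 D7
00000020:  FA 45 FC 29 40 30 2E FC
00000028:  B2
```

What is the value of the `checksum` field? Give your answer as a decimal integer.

5042951038411144370

`checksum` follows `capacity` (4 B), `duration_ms` (4 B), `port` (1 B), so it starts at offset 4 + 4 + 1 = 9 and occupies 8 bytes.
Bytes at offsets 9..16: 45 FC 29 40 30 2E FC B2.
Big-endian stores the most-significant byte at the lowest address.
The bytes are already most-significant first: 0x45FC2940302EFCB2.
0x45FC2940302EFCB2 = 5042951038411144370.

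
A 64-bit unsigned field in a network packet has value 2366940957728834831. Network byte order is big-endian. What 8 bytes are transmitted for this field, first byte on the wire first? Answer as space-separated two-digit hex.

2366940957728834831 in hexadecimal, padded to 64 bits, is 0x20D91042ADC0050F.
Split into bytes (most-significant first): 20 D9 10 42 AD C0 05 0F.
In big-endian order the high byte comes first in memory.
So the memory order matches the most-significant-first order: 20 D9 10 42 AD C0 05 0F.

20 D9 10 42 AD C0 05 0F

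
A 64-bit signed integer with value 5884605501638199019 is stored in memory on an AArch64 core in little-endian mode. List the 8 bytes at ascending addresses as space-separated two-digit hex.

EB 46 74 98 86 51 AA 51

5884605501638199019 in hexadecimal, padded to 64 bits, is 0x51AA5186987446EB.
Split into bytes (most-significant first): 51 AA 51 86 98 74 46 EB.
Little-endian stores the least-significant byte at the lowest address.
So at ascending addresses the bytes are EB 46 74 98 86 51 AA 51.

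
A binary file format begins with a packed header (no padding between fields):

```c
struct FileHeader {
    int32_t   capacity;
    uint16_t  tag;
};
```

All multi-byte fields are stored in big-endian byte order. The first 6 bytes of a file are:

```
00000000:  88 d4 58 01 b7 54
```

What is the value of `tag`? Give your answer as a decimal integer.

46932

`tag` follows `capacity` (4 bytes), so it starts at byte offset 4 and occupies 2 bytes.
Bytes at offsets 4..5: B7 54.
In big-endian order the high byte comes first in memory.
The bytes are already most-significant first: 0xB754.
0xB754 = 46932.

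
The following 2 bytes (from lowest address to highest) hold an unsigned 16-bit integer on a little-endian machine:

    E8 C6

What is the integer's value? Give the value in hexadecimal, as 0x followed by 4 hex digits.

Little-endian stores the least-significant byte at the lowest address.
Reassemble most-significant byte first: C6 E8 → 0xC6E8.

0xC6E8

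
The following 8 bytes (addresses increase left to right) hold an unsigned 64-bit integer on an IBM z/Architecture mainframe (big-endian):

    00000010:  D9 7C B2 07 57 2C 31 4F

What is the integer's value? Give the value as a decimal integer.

Big-endian stores the most-significant byte at the lowest address.
The bytes are already most-significant first: 0xD97CB207572C314F.
0xD97CB207572C314F = 15671596547939512655.

15671596547939512655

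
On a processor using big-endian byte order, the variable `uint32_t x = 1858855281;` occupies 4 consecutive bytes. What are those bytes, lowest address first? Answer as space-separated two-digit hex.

6E CB E1 71

1858855281 in hexadecimal, padded to 32 bits, is 0x6ECBE171.
Split into bytes (most-significant first): 6E CB E1 71.
Big-endian: lowest address holds the most-significant byte.
So the memory order matches the most-significant-first order: 6E CB E1 71.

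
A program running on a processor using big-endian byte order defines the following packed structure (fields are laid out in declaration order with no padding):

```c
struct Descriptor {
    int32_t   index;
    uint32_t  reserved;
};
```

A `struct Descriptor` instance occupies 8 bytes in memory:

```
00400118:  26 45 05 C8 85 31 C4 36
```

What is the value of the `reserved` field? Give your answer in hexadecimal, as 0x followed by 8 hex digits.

`reserved` follows `index` (4 bytes), so it starts at byte offset 4 and occupies 4 bytes.
Bytes at offsets 4..7: 85 31 C4 36.
Big-endian stores the most-significant byte at the lowest address.
The bytes are already most-significant first: 0x8531C436.

0x8531C436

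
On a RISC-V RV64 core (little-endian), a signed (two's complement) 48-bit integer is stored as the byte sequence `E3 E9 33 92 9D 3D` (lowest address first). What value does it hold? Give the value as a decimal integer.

Little-endian stores the least-significant byte at the lowest address.
Reassemble most-significant byte first: 3D 9D 92 33 E9 E3 → 0x3D9D9233E9E3.
0x3D9D9233E9E3 = 67746972035555.

67746972035555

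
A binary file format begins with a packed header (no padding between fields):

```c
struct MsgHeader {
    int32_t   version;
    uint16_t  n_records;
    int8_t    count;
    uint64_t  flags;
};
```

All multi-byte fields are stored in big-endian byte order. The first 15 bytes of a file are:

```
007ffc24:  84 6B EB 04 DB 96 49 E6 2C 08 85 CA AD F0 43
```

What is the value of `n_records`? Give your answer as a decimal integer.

56214

`n_records` follows `version` (4 bytes), so it starts at byte offset 4 and occupies 2 bytes.
Bytes at offsets 4..5: DB 96.
Big-endian stores the most-significant byte at the lowest address.
The bytes are already most-significant first: 0xDB96.
0xDB96 = 56214.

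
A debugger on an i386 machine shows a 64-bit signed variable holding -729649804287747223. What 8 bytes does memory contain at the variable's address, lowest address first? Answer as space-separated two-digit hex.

Two's complement of -729649804287747223 in 64 bits: 729649804287747223 = 0x0A203CA193012497; invert → 0xF5DFC35E6CFEDB68; add 1 → 0xF5DFC35E6CFEDB69.
Split into bytes (most-significant first): F5 DF C3 5E 6C FE DB 69.
Little-endian stores the least-significant byte at the lowest address.
So at ascending addresses the bytes are 69 DB FE 6C 5E C3 DF F5.

69 DB FE 6C 5E C3 DF F5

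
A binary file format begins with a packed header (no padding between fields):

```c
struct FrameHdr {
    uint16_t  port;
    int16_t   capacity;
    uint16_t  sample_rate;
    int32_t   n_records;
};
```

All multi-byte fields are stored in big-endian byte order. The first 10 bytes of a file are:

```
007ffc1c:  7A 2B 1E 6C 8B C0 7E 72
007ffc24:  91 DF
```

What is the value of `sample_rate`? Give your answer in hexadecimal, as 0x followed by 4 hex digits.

`sample_rate` follows `port` (2 B), `capacity` (2 B), so it starts at offset 2 + 2 = 4 and occupies 2 bytes.
Bytes at offsets 4..5: 8B C0.
In big-endian order the high byte comes first in memory.
The bytes are already most-significant first: 0x8BC0.

0x8BC0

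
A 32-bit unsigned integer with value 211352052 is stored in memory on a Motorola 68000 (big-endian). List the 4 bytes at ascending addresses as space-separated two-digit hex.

211352052 in hexadecimal, padded to 32 bits, is 0x0C98F9F4.
Split into bytes (most-significant first): 0C 98 F9 F4.
Big-endian stores the most-significant byte at the lowest address.
So the memory order matches the most-significant-first order: 0C 98 F9 F4.

0C 98 F9 F4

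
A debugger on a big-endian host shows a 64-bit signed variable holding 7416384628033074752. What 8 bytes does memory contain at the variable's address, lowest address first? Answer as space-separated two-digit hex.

7416384628033074752 in hexadecimal, padded to 64 bits, is 0x66EC4A8687943640.
Split into bytes (most-significant first): 66 EC 4A 86 87 94 36 40.
In big-endian order the high byte comes first in memory.
So the memory order matches the most-significant-first order: 66 EC 4A 86 87 94 36 40.

66 EC 4A 86 87 94 36 40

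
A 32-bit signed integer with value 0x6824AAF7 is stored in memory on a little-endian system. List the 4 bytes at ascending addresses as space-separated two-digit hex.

F7 AA 24 68

Split into bytes (most-significant first): 68 24 AA F7.
Little-endian: lowest address holds the least-significant byte.
So at ascending addresses the bytes are F7 AA 24 68.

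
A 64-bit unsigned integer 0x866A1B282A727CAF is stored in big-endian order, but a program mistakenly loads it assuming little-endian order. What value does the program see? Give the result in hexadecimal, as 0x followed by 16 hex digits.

0xAF7C722A281B6A86

Stored big-endian, the bytes at ascending addresses are 86 6A 1B 28 2A 72 7C AF.
Read back as little-endian, the first byte is least significant, giving 0xAF7C722A281B6A86.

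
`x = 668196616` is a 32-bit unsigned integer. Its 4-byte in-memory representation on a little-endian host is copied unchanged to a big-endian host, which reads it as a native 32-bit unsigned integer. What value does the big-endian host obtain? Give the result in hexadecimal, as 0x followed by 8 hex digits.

0x08DFD327

668196616 in 32-bit hexadecimal is 0x27D3DF08.
Stored little-endian, the bytes at ascending addresses are 08 DF D3 27.
Read back as big-endian, the last byte is least significant, giving 0x08DFD327.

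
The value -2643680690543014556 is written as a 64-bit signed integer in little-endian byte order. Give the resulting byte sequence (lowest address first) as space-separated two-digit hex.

64 CD 9F 34 6B C2 4F DB

Two's complement of -2643680690543014556 in 64 bits: 2643680690543014556 = 0x24B03D94CB60329C; invert → 0xDB4FC26B349FCD63; add 1 → 0xDB4FC26B349FCD64.
Split into bytes (most-significant first): DB 4F C2 6B 34 9F CD 64.
In little-endian order the low byte comes first in memory.
So at ascending addresses the bytes are 64 CD 9F 34 6B C2 4F DB.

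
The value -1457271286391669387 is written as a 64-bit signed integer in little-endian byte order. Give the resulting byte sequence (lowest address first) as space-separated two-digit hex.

75 7D 3F 69 7C BB C6 EB

Two's complement of -1457271286391669387 in 64 bits: 1457271286391669387 = 0x1439448396C0828B; invert → 0xEBC6BB7C693F7D74; add 1 → 0xEBC6BB7C693F7D75.
Split into bytes (most-significant first): EB C6 BB 7C 69 3F 7D 75.
In little-endian order the low byte comes first in memory.
So at ascending addresses the bytes are 75 7D 3F 69 7C BB C6 EB.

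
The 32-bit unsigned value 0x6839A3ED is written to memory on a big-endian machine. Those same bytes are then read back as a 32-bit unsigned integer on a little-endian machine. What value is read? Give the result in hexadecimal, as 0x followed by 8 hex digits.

Stored big-endian, the bytes at ascending addresses are 68 39 A3 ED.
Read back as little-endian, the first byte is least significant, giving 0xEDA33968.

0xEDA33968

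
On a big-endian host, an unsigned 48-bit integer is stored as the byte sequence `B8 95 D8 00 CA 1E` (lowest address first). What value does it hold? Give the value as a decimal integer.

Big-endian stores the most-significant byte at the lowest address.
The bytes are already most-significant first: 0xB895D800CA1E.
0xB895D800CA1E = 202953713568286.

202953713568286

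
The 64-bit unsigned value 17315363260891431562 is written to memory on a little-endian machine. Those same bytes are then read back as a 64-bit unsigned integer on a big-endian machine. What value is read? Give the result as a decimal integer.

9980619035702152432

17315363260891431562 in 64-bit hexadecimal is 0xF04C87252248828A.
Stored little-endian, the bytes at ascending addresses are 8A 82 48 22 25 87 4C F0.
Read back as big-endian, the last byte is least significant, giving 0x8A82482225874CF0.
0x8A82482225874CF0 = 9980619035702152432.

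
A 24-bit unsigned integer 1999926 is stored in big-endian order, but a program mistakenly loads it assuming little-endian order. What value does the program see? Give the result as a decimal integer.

1999926 in 24-bit hexadecimal is 0x1E8436.
Stored big-endian, the bytes at ascending addresses are 1E 84 36.
Read back as little-endian, the first byte is least significant, giving 0x36841E.
0x36841E = 3572766.

3572766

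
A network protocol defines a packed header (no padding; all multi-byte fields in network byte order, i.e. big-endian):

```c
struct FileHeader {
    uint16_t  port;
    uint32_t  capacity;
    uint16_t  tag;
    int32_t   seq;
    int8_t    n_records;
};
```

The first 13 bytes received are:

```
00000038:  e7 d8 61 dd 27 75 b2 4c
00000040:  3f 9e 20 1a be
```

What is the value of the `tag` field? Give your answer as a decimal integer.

`tag` follows `port` (2 B), `capacity` (4 B), so it starts at offset 2 + 4 = 6 and occupies 2 bytes.
Bytes at offsets 6..7: B2 4C.
Big-endian stores the most-significant byte at the lowest address.
The bytes are already most-significant first: 0xB24C.
0xB24C = 45644.

45644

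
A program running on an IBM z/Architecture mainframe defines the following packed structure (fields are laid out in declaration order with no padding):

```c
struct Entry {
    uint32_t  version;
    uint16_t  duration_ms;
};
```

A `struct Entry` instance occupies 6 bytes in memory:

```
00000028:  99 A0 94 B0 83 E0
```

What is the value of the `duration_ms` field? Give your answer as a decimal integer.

`duration_ms` follows `version` (4 bytes), so it starts at byte offset 4 and occupies 2 bytes.
Bytes at offsets 4..5: 83 E0.
Big-endian: lowest address holds the most-significant byte.
The bytes are already most-significant first: 0x83E0.
0x83E0 = 33760.

33760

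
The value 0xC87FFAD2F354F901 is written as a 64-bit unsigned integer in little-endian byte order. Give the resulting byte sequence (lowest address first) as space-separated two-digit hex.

01 F9 54 F3 D2 FA 7F C8

Split into bytes (most-significant first): C8 7F FA D2 F3 54 F9 01.
Little-endian stores the least-significant byte at the lowest address.
So at ascending addresses the bytes are 01 F9 54 F3 D2 FA 7F C8.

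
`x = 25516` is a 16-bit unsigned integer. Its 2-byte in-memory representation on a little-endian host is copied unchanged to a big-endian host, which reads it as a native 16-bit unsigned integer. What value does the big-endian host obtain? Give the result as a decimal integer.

44131

25516 in 16-bit hexadecimal is 0x63AC.
Stored little-endian, the bytes at ascending addresses are AC 63.
Read back as big-endian, the last byte is least significant, giving 0xAC63.
0xAC63 = 44131.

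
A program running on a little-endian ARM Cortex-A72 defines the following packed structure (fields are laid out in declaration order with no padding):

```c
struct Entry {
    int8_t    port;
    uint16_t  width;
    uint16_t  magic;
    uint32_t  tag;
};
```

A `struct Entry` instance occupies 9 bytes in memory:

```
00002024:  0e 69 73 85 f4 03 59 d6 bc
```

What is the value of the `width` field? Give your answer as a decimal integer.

`width` follows `port` (1 byte), so it starts at byte offset 1 and occupies 2 bytes.
Bytes at offsets 1..2: 69 73.
In little-endian order the low byte comes first in memory.
Reassemble most-significant byte first: 73 69 → 0x7369.
0x7369 = 29545.

29545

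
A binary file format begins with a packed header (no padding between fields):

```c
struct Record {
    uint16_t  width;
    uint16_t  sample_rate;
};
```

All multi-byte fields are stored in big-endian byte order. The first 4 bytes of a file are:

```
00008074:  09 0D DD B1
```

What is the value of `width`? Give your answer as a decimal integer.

2317

`width` is the first field, at byte offset 0, occupying 2 bytes.
Bytes at offsets 0..1: 09 0D.
In big-endian order the high byte comes first in memory.
The bytes are already most-significant first: 0x090D.
0x090D = 2317.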